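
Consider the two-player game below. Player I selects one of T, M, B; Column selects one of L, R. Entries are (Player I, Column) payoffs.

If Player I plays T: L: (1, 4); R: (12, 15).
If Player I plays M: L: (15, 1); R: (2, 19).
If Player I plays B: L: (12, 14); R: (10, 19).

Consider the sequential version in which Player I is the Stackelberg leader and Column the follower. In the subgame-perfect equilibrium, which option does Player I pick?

T

Solve by backward induction (Player I leads).
- T: BR = R, leader payoff 12.
- M: BR = R, leader payoff 2.
- B: BR = R, leader payoff 10.
Player I's induced payoffs are 12, 2, 10, so Player I commits to T. Subgame-perfect outcome: (T, R) with payoffs (12, 15).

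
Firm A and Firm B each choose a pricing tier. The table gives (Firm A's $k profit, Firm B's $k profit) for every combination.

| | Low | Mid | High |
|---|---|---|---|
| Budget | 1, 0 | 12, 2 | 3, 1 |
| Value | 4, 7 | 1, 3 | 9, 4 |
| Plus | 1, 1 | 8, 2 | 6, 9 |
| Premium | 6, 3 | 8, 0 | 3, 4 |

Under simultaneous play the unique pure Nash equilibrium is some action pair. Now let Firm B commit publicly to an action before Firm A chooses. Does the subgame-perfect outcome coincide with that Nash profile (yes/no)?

no

Solve by backward induction (Firm B leads).
- Low: Firm A compares 1, 4, 1, 6 and picks Premium; Firm B would get 3.
- Mid: Firm A compares 12, 1, 8, 8 and picks Budget; Firm B would get 2.
- High: Firm A compares 3, 9, 6, 3 and picks Value; Firm B would get 4.
Firm B's induced payoffs are 3, 2, 4, so Firm B commits to High. Subgame-perfect outcome: (Value, High) with payoffs (9, 4).
Under simultaneous play:
Firm A's best replies: Low→Premium; Mid→Budget; High→Value.
Firm B's best replies: Budget→Mid; Value→Low; Plus→High; Premium→High.
The unique mutual best reply is (Budget, Mid), giving (12, 2).
Sequential outcome (Value, High) differs from the Nash profile (Budget, Mid).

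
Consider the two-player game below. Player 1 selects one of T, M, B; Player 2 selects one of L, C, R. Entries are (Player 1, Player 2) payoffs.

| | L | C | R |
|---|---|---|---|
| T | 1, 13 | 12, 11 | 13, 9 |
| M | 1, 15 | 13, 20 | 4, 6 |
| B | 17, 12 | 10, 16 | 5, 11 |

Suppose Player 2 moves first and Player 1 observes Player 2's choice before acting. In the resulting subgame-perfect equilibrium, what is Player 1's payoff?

Solve by backward induction (Player 2 leads).
- L: BR = B, leader payoff 12.
- C: BR = M, leader payoff 20.
- R: BR = T, leader payoff 9.
Player 2's induced payoffs are 12, 20, 9, so Player 2 commits to C. Subgame-perfect outcome: (M, C) with payoffs (13, 20).

13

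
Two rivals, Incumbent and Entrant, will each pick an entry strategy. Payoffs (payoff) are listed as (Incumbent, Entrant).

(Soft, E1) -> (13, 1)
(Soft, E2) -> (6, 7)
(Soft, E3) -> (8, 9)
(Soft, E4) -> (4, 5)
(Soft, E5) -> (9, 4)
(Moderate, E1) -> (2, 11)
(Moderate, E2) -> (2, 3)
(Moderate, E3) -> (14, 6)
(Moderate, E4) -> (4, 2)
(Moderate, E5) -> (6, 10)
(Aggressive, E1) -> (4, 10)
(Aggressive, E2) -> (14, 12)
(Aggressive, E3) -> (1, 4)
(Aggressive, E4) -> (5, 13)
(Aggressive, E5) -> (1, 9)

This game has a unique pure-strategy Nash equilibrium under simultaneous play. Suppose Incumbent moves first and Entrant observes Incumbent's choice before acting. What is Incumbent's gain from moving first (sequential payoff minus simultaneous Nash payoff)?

Backward induction with Incumbent moving first.
- Soft: BR = E3, leader payoff 8.
- Moderate: BR = E1, leader payoff 2.
- Aggressive: BR = E4, leader payoff 5.
Maximizing over 8, 2, 5, Incumbent chooses Soft. Subgame-perfect outcome: (Soft, E3) with payoffs (8, 9).
Now find the simultaneous Nash equilibrium.
Incumbent's best replies: E1→Soft; E2→Aggressive; E3→Moderate; E4→Aggressive; E5→Soft.
Entrant's best replies: Soft→E3; Moderate→E1; Aggressive→E4.
The unique mutual best reply is (Aggressive, E4), giving (5, 13).
Incumbent's commitment gain: 8 − 5 = 3.

3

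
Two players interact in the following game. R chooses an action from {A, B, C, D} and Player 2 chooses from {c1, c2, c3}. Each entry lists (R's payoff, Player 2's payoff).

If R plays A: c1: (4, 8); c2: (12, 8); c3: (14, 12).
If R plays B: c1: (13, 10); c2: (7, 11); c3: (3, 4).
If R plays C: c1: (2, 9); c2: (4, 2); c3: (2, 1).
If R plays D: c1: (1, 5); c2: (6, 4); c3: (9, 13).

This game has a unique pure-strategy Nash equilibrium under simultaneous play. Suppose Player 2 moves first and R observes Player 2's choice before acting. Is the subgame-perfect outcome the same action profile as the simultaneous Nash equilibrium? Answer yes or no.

Backward induction with Player 2 moving first.
- c1 → R plays B (best of 4, 13, 2, 1); Player 2 gets 10.
- c2 → R plays A (best of 12, 7, 4, 6); Player 2 gets 8.
- c3 → R plays A (best of 14, 3, 2, 9); Player 2 gets 12.
Maximizing over 10, 8, 12, Player 2 chooses c3. Subgame-perfect outcome: (A, c3) with payoffs (14, 12).
For the simultaneous game, intersect best replies.
R's best replies: c1→B; c2→A; c3→A.
Player 2's best replies: A→c3; B→c2; C→c1; D→c3.
The unique mutual best reply is (A, c3), giving (14, 12).
Sequential outcome (A, c3) coincides with the Nash profile (A, c3).

yes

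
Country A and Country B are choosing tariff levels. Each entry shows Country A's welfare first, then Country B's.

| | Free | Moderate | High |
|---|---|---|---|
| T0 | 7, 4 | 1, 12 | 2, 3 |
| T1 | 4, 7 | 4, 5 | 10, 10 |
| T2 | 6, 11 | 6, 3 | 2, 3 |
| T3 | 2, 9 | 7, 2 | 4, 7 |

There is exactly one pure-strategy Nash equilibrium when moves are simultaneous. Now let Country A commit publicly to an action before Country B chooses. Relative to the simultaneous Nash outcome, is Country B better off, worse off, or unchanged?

Solve by backward induction (Country A leads).
- T0 → Country B plays Moderate (best of 4, 12, 3); Country A gets 1.
- T1 → Country B plays High (best of 7, 5, 10); Country A gets 10.
- T2 → Country B plays Free (best of 11, 3, 3); Country A gets 6.
- T3 → Country B plays Free (best of 9, 2, 7); Country A gets 2.
Among 1, 10, 6, 2, the best is 10 at T1. Subgame-perfect outcome: (T1, High) with payoffs (10, 10).
For the simultaneous game, intersect best replies.
Country A's best replies: Free→T0; Moderate→T3; High→T1.
Country B's best replies: T0→Moderate; T1→High; T2→Free; T3→Free.
The unique mutual best reply is (T1, High), giving (10, 10).
Country B earns 10 sequentially versus 10 at the Nash outcome: unchanged.

unchanged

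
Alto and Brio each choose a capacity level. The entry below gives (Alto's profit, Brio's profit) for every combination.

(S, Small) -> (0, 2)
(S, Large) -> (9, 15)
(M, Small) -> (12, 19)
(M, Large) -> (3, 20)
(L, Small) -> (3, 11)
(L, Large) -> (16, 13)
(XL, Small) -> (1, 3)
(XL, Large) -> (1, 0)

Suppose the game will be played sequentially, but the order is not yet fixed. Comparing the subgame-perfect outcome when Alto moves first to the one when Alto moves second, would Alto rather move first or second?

first

If Alto leads: Brio's best replies are S→Large, M→Large, L→Large, XL→Small; Alto's induced payoffs 9, 3, 16, 1; outcome (L, Large), payoffs (16, 13).
If Brio leads: Alto's best replies are Small→M, Large→L; Brio's induced payoffs 19, 13; outcome (M, Small), payoffs (12, 19).
Alto gets 16 moving first and 12 moving second, so Alto prefers to move first.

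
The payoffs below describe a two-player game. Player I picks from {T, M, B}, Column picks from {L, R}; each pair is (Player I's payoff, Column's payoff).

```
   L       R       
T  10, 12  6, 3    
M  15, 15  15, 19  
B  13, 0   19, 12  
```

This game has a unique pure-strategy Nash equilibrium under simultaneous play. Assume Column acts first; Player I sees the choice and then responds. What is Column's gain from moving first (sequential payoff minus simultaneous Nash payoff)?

Player I best-responds to each possible Column move:
- L → Player I plays M (best of 10, 15, 13); Column gets 15.
- R → Player I plays B (best of 6, 15, 19); Column gets 12.
Column's induced payoffs are 15, 12, so Column commits to L. Subgame-perfect outcome: (M, L) with payoffs (15, 15).
For the simultaneous game, intersect best replies.
Player I's best replies: L→M; R→B.
Column's best replies: T→L; M→R; B→R.
Only (B, R) has each player best-responding; Nash payoffs (19, 12).
Column's commitment gain: 15 − 12 = 3.

3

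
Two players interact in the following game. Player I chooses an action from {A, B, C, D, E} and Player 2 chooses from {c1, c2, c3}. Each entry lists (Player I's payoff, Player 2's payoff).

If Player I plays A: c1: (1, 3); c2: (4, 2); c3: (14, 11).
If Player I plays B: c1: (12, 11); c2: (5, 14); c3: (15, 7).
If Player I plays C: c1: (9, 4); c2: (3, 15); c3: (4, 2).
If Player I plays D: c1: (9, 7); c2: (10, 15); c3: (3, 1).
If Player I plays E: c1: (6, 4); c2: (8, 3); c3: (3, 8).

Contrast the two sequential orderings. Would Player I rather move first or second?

first

If Player I leads: Player 2's best replies are A→c3, B→c2, C→c2, D→c2, E→c3; Player I's induced payoffs 14, 5, 3, 10, 3; outcome (A, c3), payoffs (14, 11).
If Player 2 leads: Player I's best replies are c1→B, c2→D, c3→B; Player 2's induced payoffs 11, 15, 7; outcome (D, c2), payoffs (10, 15).
Player I gets 14 moving first and 10 moving second, so Player I prefers to move first.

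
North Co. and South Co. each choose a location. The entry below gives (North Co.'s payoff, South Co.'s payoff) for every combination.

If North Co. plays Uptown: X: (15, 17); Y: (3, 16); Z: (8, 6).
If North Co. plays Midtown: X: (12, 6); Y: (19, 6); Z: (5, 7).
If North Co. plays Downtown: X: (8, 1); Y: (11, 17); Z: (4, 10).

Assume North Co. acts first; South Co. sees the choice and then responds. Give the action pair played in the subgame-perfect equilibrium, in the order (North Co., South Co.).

(Uptown, X)

Work backward from South Co.'s decision.
- Uptown → South Co. plays X (best of 17, 16, 6); North Co. gets 15.
- Midtown → South Co. plays Z (best of 6, 6, 7); North Co. gets 5.
- Downtown → South Co. plays Y (best of 1, 17, 10); North Co. gets 11.
North Co.'s induced payoffs are 15, 5, 11, so North Co. commits to Uptown. Subgame-perfect outcome: (Uptown, X) with payoffs (15, 17).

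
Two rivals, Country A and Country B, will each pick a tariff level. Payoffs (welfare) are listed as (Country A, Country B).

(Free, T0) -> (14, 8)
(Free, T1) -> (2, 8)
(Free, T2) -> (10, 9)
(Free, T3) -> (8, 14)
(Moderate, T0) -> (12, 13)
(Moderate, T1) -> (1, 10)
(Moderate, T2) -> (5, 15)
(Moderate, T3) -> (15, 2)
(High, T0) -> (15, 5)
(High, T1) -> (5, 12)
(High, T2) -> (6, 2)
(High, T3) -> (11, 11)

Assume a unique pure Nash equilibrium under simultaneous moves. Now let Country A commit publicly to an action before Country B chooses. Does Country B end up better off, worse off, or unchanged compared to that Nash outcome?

better off

Country B best-responds to each possible Country A move:
- Free: BR = T3, leader payoff 8.
- Moderate: BR = T2, leader payoff 5.
- High: BR = T1, leader payoff 5.
Among 8, 5, 5, the best is 8 at Free. Subgame-perfect outcome: (Free, T3) with payoffs (8, 14).
Now find the simultaneous Nash equilibrium.
Country A's best replies: T0→High; T1→High; T2→Free; T3→Moderate.
Country B's best replies: Free→T3; Moderate→T2; High→T1.
The unique mutual best reply is (High, T1), giving (5, 12).
Country B earns 14 sequentially versus 12 at the Nash outcome: better off.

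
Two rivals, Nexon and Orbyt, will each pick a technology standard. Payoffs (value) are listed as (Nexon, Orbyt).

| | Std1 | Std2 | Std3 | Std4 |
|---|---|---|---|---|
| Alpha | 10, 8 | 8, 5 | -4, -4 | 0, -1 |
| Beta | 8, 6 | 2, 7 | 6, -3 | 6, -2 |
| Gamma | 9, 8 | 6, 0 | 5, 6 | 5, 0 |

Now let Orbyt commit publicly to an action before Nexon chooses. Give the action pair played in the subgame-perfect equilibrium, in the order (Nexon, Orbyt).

(Alpha, Std1)

Work backward from Nexon's decision.
- Std1 → Nexon plays Alpha (best of 10, 8, 9); Orbyt gets 8.
- Std2 → Nexon plays Alpha (best of 8, 2, 6); Orbyt gets 5.
- Std3 → Nexon plays Beta (best of -4, 6, 5); Orbyt gets -3.
- Std4 → Nexon plays Beta (best of 0, 6, 5); Orbyt gets -2.
Maximizing over 8, 5, -3, -2, Orbyt chooses Std1. Subgame-perfect outcome: (Alpha, Std1) with payoffs (10, 8).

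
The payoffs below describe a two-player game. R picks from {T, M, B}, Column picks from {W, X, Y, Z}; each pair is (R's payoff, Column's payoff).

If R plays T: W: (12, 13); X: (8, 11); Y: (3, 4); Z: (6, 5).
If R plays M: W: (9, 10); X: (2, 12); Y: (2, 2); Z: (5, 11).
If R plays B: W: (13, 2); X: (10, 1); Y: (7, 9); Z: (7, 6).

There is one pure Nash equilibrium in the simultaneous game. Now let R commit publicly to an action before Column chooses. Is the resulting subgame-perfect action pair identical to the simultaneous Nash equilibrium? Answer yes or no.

no

Solve by backward induction (R leads).
- T → Column plays W (best of 13, 11, 4, 5); R gets 12.
- M → Column plays X (best of 10, 12, 2, 11); R gets 2.
- B → Column plays Y (best of 2, 1, 9, 6); R gets 7.
Maximizing over 12, 2, 7, R chooses T. Subgame-perfect outcome: (T, W) with payoffs (12, 13).
For the simultaneous game, intersect best replies.
R's best replies: W→B; X→B; Y→B; Z→B.
Column's best replies: T→W; M→X; B→Y.
Only (B, Y) has each player best-responding; Nash payoffs (7, 9).
Sequential outcome (T, W) differs from the Nash profile (B, Y).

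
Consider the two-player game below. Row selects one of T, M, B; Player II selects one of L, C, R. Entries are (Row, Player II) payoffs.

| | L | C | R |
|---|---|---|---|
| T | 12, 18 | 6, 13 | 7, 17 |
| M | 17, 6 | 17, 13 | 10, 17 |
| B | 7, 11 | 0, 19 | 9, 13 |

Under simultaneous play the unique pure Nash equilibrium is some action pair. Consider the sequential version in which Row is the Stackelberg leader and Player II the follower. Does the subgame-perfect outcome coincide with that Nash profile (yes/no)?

Solve by backward induction (Row leads).
- T: Player II compares 18, 13, 17 and picks L; Row would get 12.
- M: Player II compares 6, 13, 17 and picks R; Row would get 10.
- B: Player II compares 11, 19, 13 and picks C; Row would get 0.
Maximizing over 12, 10, 0, Row chooses T. Subgame-perfect outcome: (T, L) with payoffs (12, 18).
For the simultaneous game, intersect best replies.
Row's best replies: L→M; C→M; R→M.
Player II's best replies: T→L; M→R; B→C.
The unique mutual best reply is (M, R), giving (10, 17).
Sequential outcome (T, L) differs from the Nash profile (M, R).

no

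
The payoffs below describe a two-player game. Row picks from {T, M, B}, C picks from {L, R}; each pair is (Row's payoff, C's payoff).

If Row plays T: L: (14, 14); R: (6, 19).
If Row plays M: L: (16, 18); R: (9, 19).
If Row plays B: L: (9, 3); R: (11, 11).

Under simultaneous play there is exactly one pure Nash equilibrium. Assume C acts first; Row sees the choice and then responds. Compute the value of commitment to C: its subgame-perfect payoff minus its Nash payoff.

Row best-responds to each possible C move:
- L: BR = M, leader payoff 18.
- R: BR = B, leader payoff 11.
Maximizing over 18, 11, C chooses L. Subgame-perfect outcome: (M, L) with payoffs (16, 18).
For the simultaneous game, intersect best replies.
Row's best replies: L→M; R→B.
C's best replies: T→R; M→R; B→R.
Only (B, R) has each player best-responding; Nash payoffs (11, 11).
C's commitment gain: 18 − 11 = 7.

7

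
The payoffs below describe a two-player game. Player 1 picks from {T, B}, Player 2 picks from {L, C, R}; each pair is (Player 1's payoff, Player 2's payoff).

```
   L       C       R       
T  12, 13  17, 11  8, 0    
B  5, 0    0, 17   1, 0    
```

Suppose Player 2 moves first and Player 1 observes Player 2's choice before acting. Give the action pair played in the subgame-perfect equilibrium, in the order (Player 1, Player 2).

Work backward from Player 1's decision.
- L → Player 1 plays T (best of 12, 5); Player 2 gets 13.
- C → Player 1 plays T (best of 17, 0); Player 2 gets 11.
- R → Player 1 plays T (best of 8, 1); Player 2 gets 0.
Maximizing over 13, 11, 0, Player 2 chooses L. Subgame-perfect outcome: (T, L) with payoffs (12, 13).

(T, L)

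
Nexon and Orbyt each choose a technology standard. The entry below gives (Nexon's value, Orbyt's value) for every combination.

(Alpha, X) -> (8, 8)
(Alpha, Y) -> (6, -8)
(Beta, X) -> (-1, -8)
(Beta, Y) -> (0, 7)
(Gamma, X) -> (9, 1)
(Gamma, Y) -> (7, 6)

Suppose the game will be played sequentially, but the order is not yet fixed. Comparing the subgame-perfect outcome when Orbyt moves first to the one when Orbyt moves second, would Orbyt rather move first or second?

If Nexon leads: Orbyt's best replies are Alpha→X, Beta→Y, Gamma→Y; Nexon's induced payoffs 8, 0, 7; outcome (Alpha, X), payoffs (8, 8).
If Orbyt leads: Nexon's best replies are X→Gamma, Y→Gamma; Orbyt's induced payoffs 1, 6; outcome (Gamma, Y), payoffs (7, 6).
Orbyt gets 6 moving first and 8 moving second, so Orbyt prefers to move second.

second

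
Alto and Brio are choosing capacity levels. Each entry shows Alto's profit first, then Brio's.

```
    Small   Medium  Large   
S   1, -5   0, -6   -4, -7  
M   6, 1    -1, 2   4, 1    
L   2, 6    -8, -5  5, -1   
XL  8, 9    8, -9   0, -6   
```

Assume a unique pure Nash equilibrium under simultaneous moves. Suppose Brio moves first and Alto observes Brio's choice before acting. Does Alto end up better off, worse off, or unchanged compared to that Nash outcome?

Work backward from Alto's decision.
- Small → Alto plays XL (best of 1, 6, 2, 8); Brio gets 9.
- Medium → Alto plays XL (best of 0, -1, -8, 8); Brio gets -9.
- Large → Alto plays L (best of -4, 4, 5, 0); Brio gets -1.
Maximizing over 9, -9, -1, Brio chooses Small. Subgame-perfect outcome: (XL, Small) with payoffs (8, 9).
Now find the simultaneous Nash equilibrium.
Alto's best replies: Small→XL; Medium→XL; Large→L.
Brio's best replies: S→Small; M→Medium; L→Small; XL→Small.
The unique mutual best reply is (XL, Small), giving (8, 9).
Alto earns 8 sequentially versus 8 at the Nash outcome: unchanged.

unchanged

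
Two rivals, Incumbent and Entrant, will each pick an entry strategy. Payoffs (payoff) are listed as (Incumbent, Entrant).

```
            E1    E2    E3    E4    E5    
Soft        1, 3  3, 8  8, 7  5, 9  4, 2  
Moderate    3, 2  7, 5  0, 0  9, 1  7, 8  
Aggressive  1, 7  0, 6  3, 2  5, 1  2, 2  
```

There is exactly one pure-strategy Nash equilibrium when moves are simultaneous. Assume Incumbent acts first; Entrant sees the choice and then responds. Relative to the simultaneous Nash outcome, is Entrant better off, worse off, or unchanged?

unchanged

Solve by backward induction (Incumbent leads).
- Soft: BR = E4, leader payoff 5.
- Moderate: BR = E5, leader payoff 7.
- Aggressive: BR = E1, leader payoff 1.
Among 5, 7, 1, the best is 7 at Moderate. Subgame-perfect outcome: (Moderate, E5) with payoffs (7, 8).
For the simultaneous game, intersect best replies.
Incumbent's best replies: E1→Moderate; E2→Moderate; E3→Soft; E4→Moderate; E5→Moderate.
Entrant's best replies: Soft→E4; Moderate→E5; Aggressive→E1.
Only (Moderate, E5) has each player best-responding; Nash payoffs (7, 8).
Entrant earns 8 sequentially versus 8 at the Nash outcome: unchanged.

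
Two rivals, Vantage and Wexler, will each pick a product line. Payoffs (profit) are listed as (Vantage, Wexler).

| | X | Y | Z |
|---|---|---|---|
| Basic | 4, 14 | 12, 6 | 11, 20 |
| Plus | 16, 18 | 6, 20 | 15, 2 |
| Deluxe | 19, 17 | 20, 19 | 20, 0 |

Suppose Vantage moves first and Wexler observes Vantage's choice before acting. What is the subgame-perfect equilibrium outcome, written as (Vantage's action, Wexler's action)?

(Deluxe, Y)

Solve by backward induction (Vantage leads).
- Basic: BR = Z, leader payoff 11.
- Plus: BR = Y, leader payoff 6.
- Deluxe: BR = Y, leader payoff 20.
Maximizing over 11, 6, 20, Vantage chooses Deluxe. Subgame-perfect outcome: (Deluxe, Y) with payoffs (20, 19).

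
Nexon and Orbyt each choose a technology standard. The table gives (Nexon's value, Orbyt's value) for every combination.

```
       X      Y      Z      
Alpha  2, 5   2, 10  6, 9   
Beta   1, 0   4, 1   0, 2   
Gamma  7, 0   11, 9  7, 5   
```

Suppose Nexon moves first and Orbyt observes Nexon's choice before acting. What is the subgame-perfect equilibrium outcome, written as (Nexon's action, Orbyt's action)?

Solve by backward induction (Nexon leads).
- Alpha: BR = Y, leader payoff 2.
- Beta: BR = Z, leader payoff 0.
- Gamma: BR = Y, leader payoff 11.
Maximizing over 2, 0, 11, Nexon chooses Gamma. Subgame-perfect outcome: (Gamma, Y) with payoffs (11, 9).

(Gamma, Y)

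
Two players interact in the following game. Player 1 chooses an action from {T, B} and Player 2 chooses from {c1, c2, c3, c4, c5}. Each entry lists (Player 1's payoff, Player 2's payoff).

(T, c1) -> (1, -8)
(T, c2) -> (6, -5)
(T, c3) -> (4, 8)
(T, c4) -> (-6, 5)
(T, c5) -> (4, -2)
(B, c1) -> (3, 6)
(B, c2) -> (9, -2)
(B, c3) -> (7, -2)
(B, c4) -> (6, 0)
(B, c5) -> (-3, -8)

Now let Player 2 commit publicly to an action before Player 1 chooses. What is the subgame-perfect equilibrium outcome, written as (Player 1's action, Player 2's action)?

(B, c1)

Solve by backward induction (Player 2 leads).
- c1 → Player 1 plays B (best of 1, 3); Player 2 gets 6.
- c2 → Player 1 plays B (best of 6, 9); Player 2 gets -2.
- c3 → Player 1 plays B (best of 4, 7); Player 2 gets -2.
- c4 → Player 1 plays B (best of -6, 6); Player 2 gets 0.
- c5 → Player 1 plays T (best of 4, -3); Player 2 gets -2.
Among 6, -2, -2, 0, -2, the best is 6 at c1. Subgame-perfect outcome: (B, c1) with payoffs (3, 6).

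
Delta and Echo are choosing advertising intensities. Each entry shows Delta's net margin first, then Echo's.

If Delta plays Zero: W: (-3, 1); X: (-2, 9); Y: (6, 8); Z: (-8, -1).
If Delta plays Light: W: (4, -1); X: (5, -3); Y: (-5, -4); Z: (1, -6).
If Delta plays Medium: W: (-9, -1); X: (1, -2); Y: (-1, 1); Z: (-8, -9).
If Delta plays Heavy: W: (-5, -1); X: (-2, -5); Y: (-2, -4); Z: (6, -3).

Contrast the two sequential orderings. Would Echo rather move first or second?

first

If Delta leads: Echo's best replies are Zero→X, Light→W, Medium→Y, Heavy→W; Delta's induced payoffs -2, 4, -1, -5; outcome (Light, W), payoffs (4, -1).
If Echo leads: Delta's best replies are W→Light, X→Light, Y→Zero, Z→Heavy; Echo's induced payoffs -1, -3, 8, -3; outcome (Zero, Y), payoffs (6, 8).
Echo gets 8 moving first and -1 moving second, so Echo prefers to move first.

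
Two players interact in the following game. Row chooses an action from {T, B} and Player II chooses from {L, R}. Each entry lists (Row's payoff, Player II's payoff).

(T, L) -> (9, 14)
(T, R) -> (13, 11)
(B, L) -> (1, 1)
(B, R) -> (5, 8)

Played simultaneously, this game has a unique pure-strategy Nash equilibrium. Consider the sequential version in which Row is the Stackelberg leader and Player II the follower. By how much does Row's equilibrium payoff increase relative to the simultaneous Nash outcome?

Work backward from Player II's decision.
- T → Player II plays L (best of 14, 11); Row gets 9.
- B → Player II plays R (best of 1, 8); Row gets 5.
Among 9, 5, the best is 9 at T. Subgame-perfect outcome: (T, L) with payoffs (9, 14).
For the simultaneous game, intersect best replies.
Row's best replies: L→T; R→T.
Player II's best replies: T→L; B→R.
The unique mutual best reply is (T, L), giving (9, 14).
Row's commitment gain: 9 − 9 = 0.

0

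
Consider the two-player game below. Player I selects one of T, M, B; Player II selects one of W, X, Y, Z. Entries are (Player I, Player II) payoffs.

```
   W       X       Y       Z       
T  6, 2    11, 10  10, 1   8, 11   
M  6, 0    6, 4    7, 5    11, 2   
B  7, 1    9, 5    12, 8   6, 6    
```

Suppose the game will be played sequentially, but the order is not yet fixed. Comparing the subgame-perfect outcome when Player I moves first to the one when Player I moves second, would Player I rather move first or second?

first

If Player I leads: Player II's best replies are T→Z, M→Y, B→Y; Player I's induced payoffs 8, 7, 12; outcome (B, Y), payoffs (12, 8).
If Player II leads: Player I's best replies are W→B, X→T, Y→B, Z→M; Player II's induced payoffs 1, 10, 8, 2; outcome (T, X), payoffs (11, 10).
Player I gets 12 moving first and 11 moving second, so Player I prefers to move first.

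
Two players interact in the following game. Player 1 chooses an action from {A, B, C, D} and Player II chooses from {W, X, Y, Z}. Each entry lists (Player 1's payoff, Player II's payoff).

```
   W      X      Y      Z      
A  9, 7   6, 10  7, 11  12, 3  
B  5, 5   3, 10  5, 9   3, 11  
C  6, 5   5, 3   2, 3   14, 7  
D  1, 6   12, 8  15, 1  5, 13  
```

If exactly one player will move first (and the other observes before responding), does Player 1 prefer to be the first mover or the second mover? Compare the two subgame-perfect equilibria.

If Player 1 leads: Player II's best replies are A→Y, B→Z, C→Z, D→Z; Player 1's induced payoffs 7, 3, 14, 5; outcome (C, Z), payoffs (14, 7).
If Player II leads: Player 1's best replies are W→A, X→D, Y→D, Z→C; Player II's induced payoffs 7, 8, 1, 7; outcome (D, X), payoffs (12, 8).
Player 1 gets 14 moving first and 12 moving second, so Player 1 prefers to move first.

first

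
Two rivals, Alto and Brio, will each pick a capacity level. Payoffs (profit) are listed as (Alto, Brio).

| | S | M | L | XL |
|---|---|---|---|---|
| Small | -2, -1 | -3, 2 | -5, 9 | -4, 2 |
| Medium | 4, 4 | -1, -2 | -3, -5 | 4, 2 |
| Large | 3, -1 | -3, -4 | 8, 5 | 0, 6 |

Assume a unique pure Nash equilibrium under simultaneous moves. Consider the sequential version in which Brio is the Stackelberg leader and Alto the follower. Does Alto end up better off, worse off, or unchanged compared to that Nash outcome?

better off

Backward induction with Brio moving first.
- S → Alto plays Medium (best of -2, 4, 3); Brio gets 4.
- M → Alto plays Medium (best of -3, -1, -3); Brio gets -2.
- L → Alto plays Large (best of -5, -3, 8); Brio gets 5.
- XL → Alto plays Medium (best of -4, 4, 0); Brio gets 2.
Brio's induced payoffs are 4, -2, 5, 2, so Brio commits to L. Subgame-perfect outcome: (Large, L) with payoffs (8, 5).
Now find the simultaneous Nash equilibrium.
Alto's best replies: S→Medium; M→Medium; L→Large; XL→Medium.
Brio's best replies: Small→L; Medium→S; Large→XL.
The unique mutual best reply is (Medium, S), giving (4, 4).
Alto earns 8 sequentially versus 4 at the Nash outcome: better off.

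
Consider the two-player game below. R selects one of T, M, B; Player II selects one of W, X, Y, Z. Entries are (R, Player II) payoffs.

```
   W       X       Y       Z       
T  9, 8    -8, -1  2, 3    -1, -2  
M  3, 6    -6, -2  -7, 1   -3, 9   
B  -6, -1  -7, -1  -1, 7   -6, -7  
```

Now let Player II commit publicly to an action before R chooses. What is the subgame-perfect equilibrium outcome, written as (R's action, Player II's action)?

(T, W)

Work backward from R's decision.
- W: R compares 9, 3, -6 and picks T; Player II would get 8.
- X: R compares -8, -6, -7 and picks M; Player II would get -2.
- Y: R compares 2, -7, -1 and picks T; Player II would get 3.
- Z: R compares -1, -3, -6 and picks T; Player II would get -2.
Maximizing over 8, -2, 3, -2, Player II chooses W. Subgame-perfect outcome: (T, W) with payoffs (9, 8).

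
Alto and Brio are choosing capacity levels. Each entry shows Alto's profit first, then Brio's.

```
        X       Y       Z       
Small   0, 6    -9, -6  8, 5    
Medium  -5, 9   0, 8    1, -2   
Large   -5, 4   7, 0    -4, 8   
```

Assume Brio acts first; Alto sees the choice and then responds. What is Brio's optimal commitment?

Solve by backward induction (Brio leads).
- X: Alto compares 0, -5, -5 and picks Small; Brio would get 6.
- Y: Alto compares -9, 0, 7 and picks Large; Brio would get 0.
- Z: Alto compares 8, 1, -4 and picks Small; Brio would get 5.
Brio's induced payoffs are 6, 0, 5, so Brio commits to X. Subgame-perfect outcome: (Small, X) with payoffs (0, 6).

X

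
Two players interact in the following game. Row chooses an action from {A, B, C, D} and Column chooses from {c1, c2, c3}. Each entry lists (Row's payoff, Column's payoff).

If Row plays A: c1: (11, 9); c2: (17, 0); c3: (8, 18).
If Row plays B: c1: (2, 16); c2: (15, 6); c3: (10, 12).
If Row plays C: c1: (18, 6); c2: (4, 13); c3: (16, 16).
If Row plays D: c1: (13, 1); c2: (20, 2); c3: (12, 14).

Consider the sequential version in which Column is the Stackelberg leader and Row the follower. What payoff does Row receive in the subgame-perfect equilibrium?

Work backward from Row's decision.
- c1 → Row plays C (best of 11, 2, 18, 13); Column gets 6.
- c2 → Row plays D (best of 17, 15, 4, 20); Column gets 2.
- c3 → Row plays C (best of 8, 10, 16, 12); Column gets 16.
Maximizing over 6, 2, 16, Column chooses c3. Subgame-perfect outcome: (C, c3) with payoffs (16, 16).

16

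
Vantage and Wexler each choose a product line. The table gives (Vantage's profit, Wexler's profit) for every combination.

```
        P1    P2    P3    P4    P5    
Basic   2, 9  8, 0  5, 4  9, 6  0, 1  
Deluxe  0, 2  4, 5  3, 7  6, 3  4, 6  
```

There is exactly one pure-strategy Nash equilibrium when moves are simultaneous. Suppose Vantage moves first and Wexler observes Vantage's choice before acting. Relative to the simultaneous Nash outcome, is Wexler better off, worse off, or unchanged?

worse off

Solve by backward induction (Vantage leads).
- Basic → Wexler plays P1 (best of 9, 0, 4, 6, 1); Vantage gets 2.
- Deluxe → Wexler plays P3 (best of 2, 5, 7, 3, 6); Vantage gets 3.
Vantage's induced payoffs are 2, 3, so Vantage commits to Deluxe. Subgame-perfect outcome: (Deluxe, P3) with payoffs (3, 7).
Under simultaneous play:
Vantage's best replies: P1→Basic; P2→Basic; P3→Basic; P4→Basic; P5→Deluxe.
Wexler's best replies: Basic→P1; Deluxe→P3.
Only (Basic, P1) has each player best-responding; Nash payoffs (2, 9).
Wexler earns 7 sequentially versus 9 at the Nash outcome: worse off.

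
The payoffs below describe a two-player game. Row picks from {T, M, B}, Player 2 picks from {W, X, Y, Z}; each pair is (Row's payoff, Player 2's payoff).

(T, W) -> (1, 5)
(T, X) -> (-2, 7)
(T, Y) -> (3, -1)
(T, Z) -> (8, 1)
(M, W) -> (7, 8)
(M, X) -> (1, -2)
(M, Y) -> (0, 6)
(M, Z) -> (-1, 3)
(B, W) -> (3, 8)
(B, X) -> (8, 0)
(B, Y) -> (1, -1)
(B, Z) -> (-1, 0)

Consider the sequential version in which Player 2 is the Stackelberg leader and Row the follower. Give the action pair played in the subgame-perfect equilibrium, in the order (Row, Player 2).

Solve by backward induction (Player 2 leads).
- W → Row plays M (best of 1, 7, 3); Player 2 gets 8.
- X → Row plays B (best of -2, 1, 8); Player 2 gets 0.
- Y → Row plays T (best of 3, 0, 1); Player 2 gets -1.
- Z → Row plays T (best of 8, -1, -1); Player 2 gets 1.
Among 8, 0, -1, 1, the best is 8 at W. Subgame-perfect outcome: (M, W) with payoffs (7, 8).

(M, W)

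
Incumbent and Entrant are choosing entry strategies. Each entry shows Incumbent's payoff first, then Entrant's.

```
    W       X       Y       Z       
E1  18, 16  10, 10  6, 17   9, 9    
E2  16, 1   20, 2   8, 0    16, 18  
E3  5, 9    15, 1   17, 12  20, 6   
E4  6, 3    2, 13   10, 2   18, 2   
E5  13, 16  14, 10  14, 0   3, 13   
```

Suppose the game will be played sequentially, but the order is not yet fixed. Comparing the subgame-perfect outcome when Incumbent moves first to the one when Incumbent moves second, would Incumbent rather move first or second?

If Incumbent leads: Entrant's best replies are E1→Y, E2→Z, E3→Y, E4→X, E5→W; Incumbent's induced payoffs 6, 16, 17, 2, 13; outcome (E3, Y), payoffs (17, 12).
If Entrant leads: Incumbent's best replies are W→E1, X→E2, Y→E3, Z→E3; Entrant's induced payoffs 16, 2, 12, 6; outcome (E1, W), payoffs (18, 16).
Incumbent gets 17 moving first and 18 moving second, so Incumbent prefers to move second.

second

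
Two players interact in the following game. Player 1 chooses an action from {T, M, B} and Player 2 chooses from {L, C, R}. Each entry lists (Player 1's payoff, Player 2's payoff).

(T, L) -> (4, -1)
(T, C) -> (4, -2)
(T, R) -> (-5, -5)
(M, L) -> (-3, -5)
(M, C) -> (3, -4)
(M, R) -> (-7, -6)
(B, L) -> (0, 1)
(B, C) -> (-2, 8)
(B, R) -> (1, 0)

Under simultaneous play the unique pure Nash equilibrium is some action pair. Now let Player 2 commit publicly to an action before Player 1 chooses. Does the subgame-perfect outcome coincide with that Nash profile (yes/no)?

Solve by backward induction (Player 2 leads).
- L: Player 1 compares 4, -3, 0 and picks T; Player 2 would get -1.
- C: Player 1 compares 4, 3, -2 and picks T; Player 2 would get -2.
- R: Player 1 compares -5, -7, 1 and picks B; Player 2 would get 0.
Player 2's induced payoffs are -1, -2, 0, so Player 2 commits to R. Subgame-perfect outcome: (B, R) with payoffs (1, 0).
For the simultaneous game, intersect best replies.
Player 1's best replies: L→T; C→T; R→B.
Player 2's best replies: T→L; M→C; B→C.
Only (T, L) has each player best-responding; Nash payoffs (4, -1).
Sequential outcome (B, R) differs from the Nash profile (T, L).

no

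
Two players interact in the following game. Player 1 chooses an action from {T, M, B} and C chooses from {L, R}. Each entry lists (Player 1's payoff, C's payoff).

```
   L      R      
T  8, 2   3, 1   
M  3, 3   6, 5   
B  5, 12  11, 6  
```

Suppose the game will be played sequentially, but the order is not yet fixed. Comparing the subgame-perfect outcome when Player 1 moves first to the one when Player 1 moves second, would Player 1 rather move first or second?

second

If Player 1 leads: C's best replies are T→L, M→R, B→L; Player 1's induced payoffs 8, 6, 5; outcome (T, L), payoffs (8, 2).
If C leads: Player 1's best replies are L→T, R→B; C's induced payoffs 2, 6; outcome (B, R), payoffs (11, 6).
Player 1 gets 8 moving first and 11 moving second, so Player 1 prefers to move second.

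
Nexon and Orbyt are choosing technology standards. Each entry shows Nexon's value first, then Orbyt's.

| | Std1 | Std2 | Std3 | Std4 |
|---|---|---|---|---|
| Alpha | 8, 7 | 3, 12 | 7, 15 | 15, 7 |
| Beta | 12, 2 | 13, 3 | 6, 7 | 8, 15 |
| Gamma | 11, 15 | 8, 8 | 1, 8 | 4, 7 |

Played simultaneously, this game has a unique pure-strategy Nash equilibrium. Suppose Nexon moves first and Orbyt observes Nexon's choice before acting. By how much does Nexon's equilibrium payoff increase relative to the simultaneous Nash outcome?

Work backward from Orbyt's decision.
- Alpha: BR = Std3, leader payoff 7.
- Beta: BR = Std4, leader payoff 8.
- Gamma: BR = Std1, leader payoff 11.
Nexon's induced payoffs are 7, 8, 11, so Nexon commits to Gamma. Subgame-perfect outcome: (Gamma, Std1) with payoffs (11, 15).
Now find the simultaneous Nash equilibrium.
Nexon's best replies: Std1→Beta; Std2→Beta; Std3→Alpha; Std4→Alpha.
Orbyt's best replies: Alpha→Std3; Beta→Std4; Gamma→Std1.
Only (Alpha, Std3) has each player best-responding; Nash payoffs (7, 15).
Nexon's commitment gain: 11 − 7 = 4.

4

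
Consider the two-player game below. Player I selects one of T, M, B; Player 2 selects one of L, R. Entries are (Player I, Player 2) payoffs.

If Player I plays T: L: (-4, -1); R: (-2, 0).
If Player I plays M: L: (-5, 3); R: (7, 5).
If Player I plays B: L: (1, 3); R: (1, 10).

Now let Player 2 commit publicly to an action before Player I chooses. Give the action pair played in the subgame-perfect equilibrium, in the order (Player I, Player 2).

Backward induction with Player 2 moving first.
- L → Player I plays B (best of -4, -5, 1); Player 2 gets 3.
- R → Player I plays M (best of -2, 7, 1); Player 2 gets 5.
Among 3, 5, the best is 5 at R. Subgame-perfect outcome: (M, R) with payoffs (7, 5).

(M, R)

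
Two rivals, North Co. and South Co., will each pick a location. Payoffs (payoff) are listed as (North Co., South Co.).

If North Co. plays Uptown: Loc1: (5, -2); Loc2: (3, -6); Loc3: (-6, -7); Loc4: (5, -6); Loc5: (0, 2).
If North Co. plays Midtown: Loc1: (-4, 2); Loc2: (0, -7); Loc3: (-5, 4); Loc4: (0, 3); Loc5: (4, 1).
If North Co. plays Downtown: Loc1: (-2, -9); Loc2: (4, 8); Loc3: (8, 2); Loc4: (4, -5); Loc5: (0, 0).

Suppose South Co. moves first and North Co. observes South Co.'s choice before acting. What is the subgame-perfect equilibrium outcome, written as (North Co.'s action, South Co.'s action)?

Work backward from North Co.'s decision.
- Loc1 → North Co. plays Uptown (best of 5, -4, -2); South Co. gets -2.
- Loc2 → North Co. plays Downtown (best of 3, 0, 4); South Co. gets 8.
- Loc3 → North Co. plays Downtown (best of -6, -5, 8); South Co. gets 2.
- Loc4 → North Co. plays Uptown (best of 5, 0, 4); South Co. gets -6.
- Loc5 → North Co. plays Midtown (best of 0, 4, 0); South Co. gets 1.
Maximizing over -2, 8, 2, -6, 1, South Co. chooses Loc2. Subgame-perfect outcome: (Downtown, Loc2) with payoffs (4, 8).

(Downtown, Loc2)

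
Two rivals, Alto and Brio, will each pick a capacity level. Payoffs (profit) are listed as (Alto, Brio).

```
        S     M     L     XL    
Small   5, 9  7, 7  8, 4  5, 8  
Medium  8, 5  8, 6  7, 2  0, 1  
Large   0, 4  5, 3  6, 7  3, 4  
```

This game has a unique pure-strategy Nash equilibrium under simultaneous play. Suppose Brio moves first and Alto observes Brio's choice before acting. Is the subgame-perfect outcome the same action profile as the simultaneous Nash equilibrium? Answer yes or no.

Solve by backward induction (Brio leads).
- S → Alto plays Medium (best of 5, 8, 0); Brio gets 5.
- M → Alto plays Medium (best of 7, 8, 5); Brio gets 6.
- L → Alto plays Small (best of 8, 7, 6); Brio gets 4.
- XL → Alto plays Small (best of 5, 0, 3); Brio gets 8.
Maximizing over 5, 6, 4, 8, Brio chooses XL. Subgame-perfect outcome: (Small, XL) with payoffs (5, 8).
Under simultaneous play:
Alto's best replies: S→Medium; M→Medium; L→Small; XL→Small.
Brio's best replies: Small→S; Medium→M; Large→L.
The unique mutual best reply is (Medium, M), giving (8, 6).
Sequential outcome (Small, XL) differs from the Nash profile (Medium, M).

no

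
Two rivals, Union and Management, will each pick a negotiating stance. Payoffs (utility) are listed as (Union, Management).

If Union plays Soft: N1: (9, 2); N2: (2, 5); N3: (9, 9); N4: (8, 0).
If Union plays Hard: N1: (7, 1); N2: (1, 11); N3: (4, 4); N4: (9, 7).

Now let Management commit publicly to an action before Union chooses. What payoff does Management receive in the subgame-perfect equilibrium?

9

Backward induction with Management moving first.
- N1 → Union plays Soft (best of 9, 7); Management gets 2.
- N2 → Union plays Soft (best of 2, 1); Management gets 5.
- N3 → Union plays Soft (best of 9, 4); Management gets 9.
- N4 → Union plays Hard (best of 8, 9); Management gets 7.
Management's induced payoffs are 2, 5, 9, 7, so Management commits to N3. Subgame-perfect outcome: (Soft, N3) with payoffs (9, 9).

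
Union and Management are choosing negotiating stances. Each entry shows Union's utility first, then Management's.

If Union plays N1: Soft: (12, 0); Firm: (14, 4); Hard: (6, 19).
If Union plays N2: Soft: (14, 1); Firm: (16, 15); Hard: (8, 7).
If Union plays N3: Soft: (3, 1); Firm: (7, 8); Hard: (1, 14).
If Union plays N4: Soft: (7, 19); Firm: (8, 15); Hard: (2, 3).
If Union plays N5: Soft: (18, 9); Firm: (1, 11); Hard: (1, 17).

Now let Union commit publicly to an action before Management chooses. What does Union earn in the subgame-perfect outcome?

16

Backward induction with Union moving first.
- N1: BR = Hard, leader payoff 6.
- N2: BR = Firm, leader payoff 16.
- N3: BR = Hard, leader payoff 1.
- N4: BR = Soft, leader payoff 7.
- N5: BR = Hard, leader payoff 1.
Among 6, 16, 1, 7, 1, the best is 16 at N2. Subgame-perfect outcome: (N2, Firm) with payoffs (16, 15).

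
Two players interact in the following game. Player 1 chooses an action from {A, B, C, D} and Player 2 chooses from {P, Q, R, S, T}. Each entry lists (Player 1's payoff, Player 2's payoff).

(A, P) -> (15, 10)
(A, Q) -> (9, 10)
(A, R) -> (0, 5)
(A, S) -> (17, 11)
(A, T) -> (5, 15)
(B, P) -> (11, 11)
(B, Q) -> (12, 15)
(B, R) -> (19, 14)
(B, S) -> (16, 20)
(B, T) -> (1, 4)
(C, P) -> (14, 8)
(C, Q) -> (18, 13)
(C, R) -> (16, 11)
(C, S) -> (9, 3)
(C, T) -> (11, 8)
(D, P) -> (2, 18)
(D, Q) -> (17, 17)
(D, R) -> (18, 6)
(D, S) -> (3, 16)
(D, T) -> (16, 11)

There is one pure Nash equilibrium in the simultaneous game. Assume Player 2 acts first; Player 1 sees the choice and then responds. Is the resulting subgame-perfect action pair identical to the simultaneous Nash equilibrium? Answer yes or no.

Backward induction with Player 2 moving first.
- P → Player 1 plays A (best of 15, 11, 14, 2); Player 2 gets 10.
- Q → Player 1 plays C (best of 9, 12, 18, 17); Player 2 gets 13.
- R → Player 1 plays B (best of 0, 19, 16, 18); Player 2 gets 14.
- S → Player 1 plays A (best of 17, 16, 9, 3); Player 2 gets 11.
- T → Player 1 plays D (best of 5, 1, 11, 16); Player 2 gets 11.
Player 2's induced payoffs are 10, 13, 14, 11, 11, so Player 2 commits to R. Subgame-perfect outcome: (B, R) with payoffs (19, 14).
Under simultaneous play:
Player 1's best replies: P→A; Q→C; R→B; S→A; T→D.
Player 2's best replies: A→T; B→S; C→Q; D→P.
The unique mutual best reply is (C, Q), giving (18, 13).
Sequential outcome (B, R) differs from the Nash profile (C, Q).

no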